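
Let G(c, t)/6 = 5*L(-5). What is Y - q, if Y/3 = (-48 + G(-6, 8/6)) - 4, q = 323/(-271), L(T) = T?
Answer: -163903/271 ≈ -604.81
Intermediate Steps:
G(c, t) = -150 (G(c, t) = 6*(5*(-5)) = 6*(-25) = -150)
q = -323/271 (q = 323*(-1/271) = -323/271 ≈ -1.1919)
Y = -606 (Y = 3*((-48 - 150) - 4) = 3*(-198 - 4) = 3*(-202) = -606)
Y - q = -606 - 1*(-323/271) = -606 + 323/271 = -163903/271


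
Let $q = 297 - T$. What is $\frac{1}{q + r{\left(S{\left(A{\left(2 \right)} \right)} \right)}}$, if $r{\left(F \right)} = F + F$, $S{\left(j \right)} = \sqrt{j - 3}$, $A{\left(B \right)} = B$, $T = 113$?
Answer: $\frac{46}{8465} - \frac{i}{16930} \approx 0.0054341 - 5.9067 \cdot 10^{-5} i$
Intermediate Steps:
$S{\left(j \right)} = \sqrt{-3 + j}$
$r{\left(F \right)} = 2 F$
$q = 184$ ($q = 297 - 113 = 184$)
$\frac{1}{q + r{\left(S{\left(A{\left(2 \right)} \right)} \right)}} = \frac{1}{184 + 2 \sqrt{-3 + 2}} = \frac{1}{184 + 2 \sqrt{-1}} = \frac{1}{184 + 2 i} = \frac{184 - 2 i}{33860}$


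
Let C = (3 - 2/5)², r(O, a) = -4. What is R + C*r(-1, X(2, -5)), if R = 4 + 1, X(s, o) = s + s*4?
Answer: -551/25 ≈ -22.040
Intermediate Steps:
X(s, o) = 5*s (X(s, o) = s + 4*s = 5*s)
R = 5
C = 169/25 (C = (3 - 2*⅕)² = (3 - ⅖)² = (13/5)² = 169/25 ≈ 6.7600)
R + C*r(-1, X(2, -5)) = 5 + (169/25)*(-4) = 5 - 676/25 = -551/25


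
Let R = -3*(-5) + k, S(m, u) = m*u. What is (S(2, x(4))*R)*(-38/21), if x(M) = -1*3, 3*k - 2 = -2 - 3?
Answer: 152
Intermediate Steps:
k = -1 (k = ⅔ + (-2 - 3)/3 = ⅔ + (⅓)*(-5) = ⅔ - 5/3 = -1)
x(M) = -3
R = 14 (R = -3*(-5) - 1 = 15 - 1 = 14)
(S(2, x(4))*R)*(-38/21) = ((2*(-3))*14)*(-38/21) = (-6*14)*(-38*1/21) = -84*(-38/21) = 152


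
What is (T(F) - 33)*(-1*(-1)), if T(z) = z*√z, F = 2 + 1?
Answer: -33 + 3*√3 ≈ -27.804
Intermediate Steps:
F = 3
T(z) = z^(3/2)
(T(F) - 33)*(-1*(-1)) = (3^(3/2) - 33)*(-1*(-1)) = (3*√3 - 33)*1 = (-33 + 3*√3)*1 = -33 + 3*√3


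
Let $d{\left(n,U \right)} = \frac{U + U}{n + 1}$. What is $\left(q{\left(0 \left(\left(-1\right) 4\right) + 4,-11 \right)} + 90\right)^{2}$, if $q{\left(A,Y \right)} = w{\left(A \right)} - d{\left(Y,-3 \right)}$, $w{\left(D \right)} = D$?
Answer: $\frac{218089}{25} \approx 8723.6$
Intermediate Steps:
$d{\left(n,U \right)} = \frac{2 U}{1 + n}$
$q{\left(A,Y \right)} = A + \frac{6}{1 + Y}$ ($q{\left(A,Y \right)} = A - 2 \left(-3\right) \frac{1}{1 + Y} = A - - \frac{6}{1 + Y} = A + \frac{6}{1 + Y}$)
$\left(q{\left(0 \left(\left(-1\right) 4\right) + 4,-11 \right)} + 90\right)^{2} = \left(\frac{6 + \left(0 \left(\left(-1\right) 4\right) + 4\right) \left(1 - 11\right)}{1 - 11} + 90\right)^{2} = \left(\frac{6 + \left(0 \left(-4\right) + 4\right) \left(-10\right)}{-10} + 90\right)^{2} = \left(- \frac{6 + \left(0 + 4\right) \left(-10\right)}{10} + 90\right)^{2} = \left(- \frac{6 + 4 \left(-10\right)}{10} + 90\right)^{2} = \left(- \frac{6 - 40}{10} + 90\right)^{2} = \left(\left(- \frac{1}{10}\right) \left(-34\right) + 90\right)^{2} = \left(\frac{17}{5} + 90\right)^{2} = \left(\frac{467}{5}\right)^{2} = \frac{218089}{25}$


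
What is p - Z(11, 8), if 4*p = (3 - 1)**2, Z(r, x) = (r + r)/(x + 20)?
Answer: 3/14 ≈ 0.21429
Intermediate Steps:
Z(r, x) = 2*r/(20 + x) (Z(r, x) = (2*r)/(20 + x) = 2*r/(20 + x))
p = 1 (p = (3 - 1)**2/4 = (1/4)*2**2 = (1/4)*4 = 1)
p - Z(11, 8) = 1 - 2*11/(20 + 8) = 1 - 2*11/28 = 1 - 1*11/14 = 1 - 11/14 = 3/14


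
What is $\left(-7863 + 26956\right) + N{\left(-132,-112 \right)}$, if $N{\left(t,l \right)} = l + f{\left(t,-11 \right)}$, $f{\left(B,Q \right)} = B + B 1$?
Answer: $18717$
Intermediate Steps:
$f{\left(B,Q \right)} = 2 B$ ($f{\left(B,Q \right)} = B + B = 2 B$)
$N{\left(t,l \right)} = l + 2 t$
$\left(-7863 + 26956\right) + N{\left(-132,-112 \right)} = \left(-7863 + 26956\right) + \left(-112 + 2 \left(-132\right)\right) = 19093 - 376 = 18717$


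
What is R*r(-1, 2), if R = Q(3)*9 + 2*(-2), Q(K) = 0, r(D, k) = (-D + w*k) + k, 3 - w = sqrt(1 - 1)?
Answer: -36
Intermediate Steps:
w = 3 (w = 3 - sqrt(1 - 1) = 3 - sqrt(0) = 3 - 1*0 = 3 + 0 = 3)
r(D, k) = -D + 4*k (r(D, k) = (-D + 3*k) + k = -D + 4*k)
R = -4 (R = 0*9 + 2*(-2) = 0 - 4 = -4)
R*r(-1, 2) = -4*(-1*(-1) + 4*2) = -4*(1 + 8) = -4*9 = -36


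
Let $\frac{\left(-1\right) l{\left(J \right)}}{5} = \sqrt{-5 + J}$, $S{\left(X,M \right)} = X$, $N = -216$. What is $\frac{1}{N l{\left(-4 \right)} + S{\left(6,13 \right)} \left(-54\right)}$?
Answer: $- \frac{1}{32724} - \frac{5 i}{16362} \approx -3.0559 \cdot 10^{-5} - 0.00030559 i$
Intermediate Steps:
$l{\left(J \right)} = - 5 \sqrt{-5 + J}$
$\frac{1}{N l{\left(-4 \right)} + S{\left(6,13 \right)} \left(-54\right)} = \frac{1}{- 216 \left(- 5 \sqrt{-5 - 4}\right) + 6 \left(-54\right)} = \frac{1}{- 216 \left(- 5 \sqrt{-9}\right) - 324} = \frac{1}{- 216 \left(- 5 \cdot 3 i\right) - 324} = \frac{1}{- 216 \left(- 15 i\right) - 324} = \frac{1}{3240 i - 324} = \frac{1}{-324 + 3240 i} = \frac{-324 - 3240 i}{10602576}$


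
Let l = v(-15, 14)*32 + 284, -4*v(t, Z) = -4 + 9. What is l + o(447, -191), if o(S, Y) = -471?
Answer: -227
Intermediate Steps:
v(t, Z) = -5/4 (v(t, Z) = -(-4 + 9)/4 = -¼*5 = -5/4)
l = 244 (l = -5/4*32 + 284 = -40 + 284 = 244)
l + o(447, -191) = 244 - 471 = -227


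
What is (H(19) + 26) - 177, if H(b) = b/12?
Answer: -1793/12 ≈ -149.42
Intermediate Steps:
H(b) = b/12 (H(b) = b*(1/12) = b/12)
(H(19) + 26) - 177 = ((1/12)*19 + 26) - 177 = (19/12 + 26) - 177 = 331/12 - 177 = -1793/12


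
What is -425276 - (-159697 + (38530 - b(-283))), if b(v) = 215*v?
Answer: -364954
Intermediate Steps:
-425276 - (-159697 + (38530 - b(-283))) = -425276 - (-159697 + (38530 - 215*(-283))) = -425276 - (-159697 + (38530 - 1*(-60845))) = -425276 - (-159697 + (38530 + 60845)) = -425276 - (-159697 + 99375) = -425276 - 1*(-60322) = -425276 + 60322 = -364954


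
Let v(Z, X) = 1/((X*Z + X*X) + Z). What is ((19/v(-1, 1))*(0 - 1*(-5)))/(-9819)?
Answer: 95/9819 ≈ 0.0096751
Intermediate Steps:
v(Z, X) = 1/(Z + X² + X*Z) (v(Z, X) = 1/((X*Z + X²) + Z) = 1/((X² + X*Z) + Z) = 1/(Z + X² + X*Z))
((19/v(-1, 1))*(0 - 1*(-5)))/(-9819) = ((19/(1/(-1 + 1² + 1*(-1))))*(0 - 1*(-5)))/(-9819) = ((19/(1/(-1 + 1 - 1)))*(0 + 5))*(-1/9819) = ((19/(1/(-1)))*5)*(-1/9819) = ((19/(-1))*5)*(-1/9819) = ((19*(-1))*5)*(-1/9819) = -19*5*(-1/9819) = -95*(-1/9819) = 95/9819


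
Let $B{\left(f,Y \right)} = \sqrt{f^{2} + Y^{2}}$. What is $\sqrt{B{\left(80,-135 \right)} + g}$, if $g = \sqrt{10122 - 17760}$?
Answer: $\sqrt{5 \sqrt{985} + i \sqrt{7638}} \approx 12.972 + 3.3686 i$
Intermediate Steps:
$B{\left(f,Y \right)} = \sqrt{Y^{2} + f^{2}}$
$g = i \sqrt{7638}$ ($g = \sqrt{-7638} = i \sqrt{7638} \approx 87.396 i$)
$\sqrt{B{\left(80,-135 \right)} + g} = \sqrt{\sqrt{\left(-135\right)^{2} + 80^{2}} + i \sqrt{7638}} = \sqrt{\sqrt{18225 + 6400} + i \sqrt{7638}} = \sqrt{\sqrt{24625} + i \sqrt{7638}} = \sqrt{5 \sqrt{985} + i \sqrt{7638}}$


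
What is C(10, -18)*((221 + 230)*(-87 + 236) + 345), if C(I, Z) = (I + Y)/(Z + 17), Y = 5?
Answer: -1013160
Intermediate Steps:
C(I, Z) = (5 + I)/(17 + Z) (C(I, Z) = (I + 5)/(Z + 17) = (5 + I)/(17 + Z))
C(10, -18)*((221 + 230)*(-87 + 236) + 345) = ((5 + 10)/(17 - 18))*((221 + 230)*(-87 + 236) + 345) = (15/(-1))*(451*149 + 345) = (-1*15)*(67199 + 345) = -15*67544 = -1013160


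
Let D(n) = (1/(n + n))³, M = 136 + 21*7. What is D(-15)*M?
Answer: -283/27000 ≈ -0.010481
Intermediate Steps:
M = 283 (M = 136 + 147 = 283)
D(n) = 1/(8*n³) (D(n) = (1/(2*n))³ = 1/(8*n³))
D(-15)*M = ((⅛)/(-15)³)*283 = ((⅛)*(-1/3375))*283 = -1/27000*283 = -283/27000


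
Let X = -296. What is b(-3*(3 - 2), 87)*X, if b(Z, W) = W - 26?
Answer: -18056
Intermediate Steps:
b(Z, W) = -26 + W
b(-3*(3 - 2), 87)*X = (-26 + 87)*(-296) = 61*(-296) = -18056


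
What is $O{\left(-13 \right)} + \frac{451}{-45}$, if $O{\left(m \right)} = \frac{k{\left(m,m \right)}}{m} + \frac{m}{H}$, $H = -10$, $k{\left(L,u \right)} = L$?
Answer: $- \frac{139}{18} \approx -7.7222$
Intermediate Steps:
$O{\left(m \right)} = 1 - \frac{m}{10}$ ($O{\left(m \right)} = \frac{m}{m} + \frac{m}{-10} = 1 + m \left(- \frac{1}{10}\right) = 1 - \frac{m}{10}$)
$O{\left(-13 \right)} + \frac{451}{-45} = \left(1 - - \frac{13}{10}\right) + \frac{451}{-45} = \left(1 + \frac{13}{10}\right) + 451 \left(- \frac{1}{45}\right) = \frac{23}{10} - \frac{451}{45} = - \frac{139}{18}$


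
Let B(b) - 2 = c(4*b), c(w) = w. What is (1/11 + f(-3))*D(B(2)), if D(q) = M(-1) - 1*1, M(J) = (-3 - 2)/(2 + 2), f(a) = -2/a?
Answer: -75/44 ≈ -1.7045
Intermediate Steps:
B(b) = 2 + 4*b
M(J) = -5/4
D(q) = -9/4 (D(q) = -5/4 - 1*1 = -5/4 - 1 = -9/4)
(1/11 + f(-3))*D(B(2)) = (1/11 - 2/(-3))*(-9/4) = (1*(1/11) - 2*(-⅓))*(-9/4) = (1/11 + ⅔)*(-9/4) = (25/33)*(-9/4) = -75/44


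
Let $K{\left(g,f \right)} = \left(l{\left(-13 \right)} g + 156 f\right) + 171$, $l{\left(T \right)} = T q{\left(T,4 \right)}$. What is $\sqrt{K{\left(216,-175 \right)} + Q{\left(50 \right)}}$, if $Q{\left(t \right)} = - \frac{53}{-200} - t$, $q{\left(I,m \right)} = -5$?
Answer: $\frac{i \sqrt{5255494}}{20} \approx 114.62 i$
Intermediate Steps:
$l{\left(T \right)} = - 5 T$ ($l{\left(T \right)} = T \left(-5\right) = - 5 T$)
$Q{\left(t \right)} = \frac{53}{200} - t$ ($Q{\left(t \right)} = \left(-53\right) \left(- \frac{1}{200}\right) - t = \frac{53}{200} - t$)
$K{\left(g,f \right)} = 171 + 65 g + 156 f$ ($K{\left(g,f \right)} = \left(\left(-5\right) \left(-13\right) g + 156 f\right) + 171 = \left(65 g + 156 f\right) + 171 = 171 + 65 g + 156 f$)
$\sqrt{K{\left(216,-175 \right)} + Q{\left(50 \right)}} = \sqrt{\left(171 + 65 \cdot 216 + 156 \left(-175\right)\right) + \left(\frac{53}{200} - 50\right)} = \sqrt{\left(171 + 14040 - 27300\right) + \left(\frac{53}{200} - 50\right)} = \sqrt{-13089 - \frac{9947}{200}} = \sqrt{- \frac{2627747}{200}} = \frac{i \sqrt{5255494}}{20}$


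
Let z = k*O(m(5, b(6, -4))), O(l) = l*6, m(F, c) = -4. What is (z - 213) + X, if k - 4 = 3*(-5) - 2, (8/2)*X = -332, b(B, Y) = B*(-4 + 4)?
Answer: 16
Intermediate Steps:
b(B, Y) = 0 (b(B, Y) = B*0 = 0)
X = -83 (X = (¼)*(-332) = -83)
O(l) = 6*l
k = -13 (k = 4 + (3*(-5) - 2) = 4 + (-15 - 2) = 4 - 17 = -13)
z = 312 (z = -78*(-4) = -13*(-24) = 312)
(z - 213) + X = (312 - 213) - 83 = 99 - 83 = 16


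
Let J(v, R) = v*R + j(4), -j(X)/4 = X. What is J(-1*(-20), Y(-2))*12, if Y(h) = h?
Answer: -672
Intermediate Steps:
j(X) = -4*X
J(v, R) = -16 + R*v (J(v, R) = v*R - 4*4 = R*v - 16 = -16 + R*v)
J(-1*(-20), Y(-2))*12 = (-16 - (-2)*(-20))*12 = (-16 - 2*20)*12 = (-16 - 40)*12 = -56*12 = -672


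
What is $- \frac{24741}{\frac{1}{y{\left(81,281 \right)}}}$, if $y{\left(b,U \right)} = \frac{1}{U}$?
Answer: $- \frac{24741}{281} \approx -88.046$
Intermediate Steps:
$- \frac{24741}{\frac{1}{y{\left(81,281 \right)}}} = - \frac{24741}{\frac{1}{\frac{1}{281}}} = - \frac{24741}{281}$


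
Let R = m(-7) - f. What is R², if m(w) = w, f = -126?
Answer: 14161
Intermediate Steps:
R = 119 (R = -7 - 1*(-126) = -7 + 126 = 119)
R² = 119² = 14161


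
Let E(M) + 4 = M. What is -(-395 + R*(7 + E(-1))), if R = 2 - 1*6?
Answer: 403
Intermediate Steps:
R = -4 (R = 2 - 6 = -4)
E(M) = -4 + M
-(-395 + R*(7 + E(-1))) = -(-395 - 4*(7 + (-4 - 1))) = -(-395 - 4*(7 - 5)) = -(-395 - 4*2) = -(-395 - 8) = -1*(-403) = 403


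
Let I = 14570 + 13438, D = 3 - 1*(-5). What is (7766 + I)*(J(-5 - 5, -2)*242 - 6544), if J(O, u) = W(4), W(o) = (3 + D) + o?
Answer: -104245436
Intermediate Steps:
D = 8 (D = 3 + 5 = 8)
W(o) = 11 + o (W(o) = (3 + 8) + o = 11 + o)
J(O, u) = 15 (J(O, u) = 11 + 4 = 15)
I = 28008
(7766 + I)*(J(-5 - 5, -2)*242 - 6544) = (7766 + 28008)*(15*242 - 6544) = 35774*(3630 - 6544) = 35774*(-2914) = -104245436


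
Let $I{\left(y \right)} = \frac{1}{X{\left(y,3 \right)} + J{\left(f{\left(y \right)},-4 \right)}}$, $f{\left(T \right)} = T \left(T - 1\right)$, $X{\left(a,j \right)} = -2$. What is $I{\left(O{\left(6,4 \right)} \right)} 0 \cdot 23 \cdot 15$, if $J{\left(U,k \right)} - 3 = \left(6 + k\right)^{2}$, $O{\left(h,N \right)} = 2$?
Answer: $0$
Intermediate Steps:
$f{\left(T \right)} = T \left(-1 + T\right)$
$J{\left(U,k \right)} = 3 + \left(6 + k\right)^{2}$
$I{\left(y \right)} = \frac{1}{5}$ ($I{\left(y \right)} = \frac{1}{-2 + \left(3 + \left(6 - 4\right)^{2}\right)} = \frac{1}{-2 + \left(3 + 2^{2}\right)} = \frac{1}{-2 + \left(3 + 4\right)} = \frac{1}{-2 + 7} = \frac{1}{5}$)
$I{\left(O{\left(6,4 \right)} \right)} 0 \cdot 23 \cdot 15 = \frac{1}{5} \cdot 0 \cdot 23 \cdot 15 = 0 \cdot 23 \cdot 15 = 0 \cdot 15 = 0$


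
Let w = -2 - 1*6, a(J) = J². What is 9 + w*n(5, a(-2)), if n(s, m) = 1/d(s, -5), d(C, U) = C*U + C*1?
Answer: 47/5 ≈ 9.4000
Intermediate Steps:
d(C, U) = C + C*U (d(C, U) = C*U + C = C + C*U)
n(s, m) = -1/(4*s) (n(s, m) = 1/(s*(1 - 5)) = 1/(s*(-4)) = 1/(-4*s) = -1/(4*s))
w = -8 (w = -2 - 6 = -8)
9 + w*n(5, a(-2)) = 9 - (-2)/5 = 9 - 8*(-1/20) = 9 + ⅖ = 47/5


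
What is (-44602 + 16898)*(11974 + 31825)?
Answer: -1213407496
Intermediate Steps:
(-44602 + 16898)*(11974 + 31825) = -27704*43799 = -1213407496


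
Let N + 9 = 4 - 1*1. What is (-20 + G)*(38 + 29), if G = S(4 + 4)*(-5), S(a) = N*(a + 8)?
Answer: 30820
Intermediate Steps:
N = -6 (N = -9 + (4 - 1*1) = -9 + (4 - 1) = -9 + 3 = -6)
S(a) = -48 - 6*a (S(a) = -6*(a + 8) = -6*(8 + a) = -48 - 6*a)
G = 480 (G = (-48 - 6*(4 + 4))*(-5) = (-48 - 6*8)*(-5) = (-48 - 48)*(-5) = -96*(-5) = 480)
(-20 + G)*(38 + 29) = (-20 + 480)*(38 + 29) = 460*67 = 30820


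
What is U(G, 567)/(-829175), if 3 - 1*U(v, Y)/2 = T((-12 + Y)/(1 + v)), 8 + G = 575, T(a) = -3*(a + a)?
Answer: -2517/117742850 ≈ -2.1377e-5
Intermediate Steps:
T(a) = -6*a
G = 567 (G = -8 + 575 = 567)
U(v, Y) = 6 + 12*(-12 + Y)/(1 + v) (U(v, Y) = 6 - (-12)*(-12 + Y)/(1 + v) = 6 + 12*(-12 + Y)/(1 + v))
U(G, 567)/(-829175) = (6*(-23 + 567 + 2*567)/(1 + 567))/(-829175) = (6*(-23 + 567 + 1134)/568)*(-1/829175) = (6*(1/568)*1678)*(-1/829175) = (2517/142)*(-1/829175) = -2517/117742850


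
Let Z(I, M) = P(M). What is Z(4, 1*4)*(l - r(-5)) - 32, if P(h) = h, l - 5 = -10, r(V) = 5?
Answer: -72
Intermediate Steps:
l = -5 (l = 5 - 10 = -5)
Z(I, M) = M
Z(4, 1*4)*(l - r(-5)) - 32 = (1*4)*(-5 - 1*5) - 32 = 4*(-5 - 5) - 32 = 4*(-10) - 32 = -40 - 32 = -72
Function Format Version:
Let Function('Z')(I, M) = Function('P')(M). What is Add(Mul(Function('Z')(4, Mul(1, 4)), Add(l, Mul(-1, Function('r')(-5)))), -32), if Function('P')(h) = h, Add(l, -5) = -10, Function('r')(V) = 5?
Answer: -72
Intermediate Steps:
l = -5 (l = Add(5, -10) = -5)
Function('Z')(I, M) = M
Add(Mul(Function('Z')(4, Mul(1, 4)), Add(l, Mul(-1, Function('r')(-5)))), -32) = Add(Mul(Mul(1, 4), Add(-5, Mul(-1, 5))), -32) = Add(Mul(4, Add(-5, -5)), -32) = Add(Mul(4, -10), -32) = Add(-40, -32) = -72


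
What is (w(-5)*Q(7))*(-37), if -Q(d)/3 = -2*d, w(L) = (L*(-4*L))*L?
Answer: -777000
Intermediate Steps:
w(L) = -4*L³ (w(L) = (-4*L²)*L = -4*L³)
Q(d) = 6*d (Q(d) = -(-6)*d = 6*d)
(w(-5)*Q(7))*(-37) = ((-4*(-5)³)*(6*7))*(-37) = (-4*(-125)*42)*(-37) = (500*42)*(-37) = 21000*(-37) = -777000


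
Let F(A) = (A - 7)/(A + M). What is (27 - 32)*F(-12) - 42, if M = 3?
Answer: -473/9 ≈ -52.556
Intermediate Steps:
F(A) = (-7 + A)/(3 + A) (F(A) = (A - 7)/(A + 3) = (-7 + A)/(3 + A))
(27 - 32)*F(-12) - 42 = (27 - 32)*((-7 - 12)/(3 - 12)) - 42 = -5*(-19)/(-9) - 42 = -(-5)*(-19)/9 - 42 = -5*19/9 - 42 = -95/9 - 42 = -473/9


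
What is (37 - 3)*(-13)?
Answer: -442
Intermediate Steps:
(37 - 3)*(-13) = 34*(-13) = -442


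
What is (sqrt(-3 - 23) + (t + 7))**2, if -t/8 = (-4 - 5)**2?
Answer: (641 - I*sqrt(26))**2 ≈ 4.1086e+5 - 6537.0*I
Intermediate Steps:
t = -648 (t = -8*(-4 - 5)**2 = -8*(-9)**2 = -8*81 = -648)
(sqrt(-3 - 23) + (t + 7))**2 = (sqrt(-3 - 23) + (-648 + 7))**2 = (sqrt(-26) - 641)**2 = (I*sqrt(26) - 641)**2 = (-641 + I*sqrt(26))**2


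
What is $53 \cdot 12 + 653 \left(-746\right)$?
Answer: $-486502$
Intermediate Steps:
$53 \cdot 12 + 653 \left(-746\right) = 636 - 487138 = -486502$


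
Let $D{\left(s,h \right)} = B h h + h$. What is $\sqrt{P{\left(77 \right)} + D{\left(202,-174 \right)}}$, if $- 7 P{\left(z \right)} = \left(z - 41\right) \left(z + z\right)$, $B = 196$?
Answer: $\sqrt{5933130} \approx 2435.8$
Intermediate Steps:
$D{\left(s,h \right)} = h + 196 h^{2}$ ($D{\left(s,h \right)} = 196 h h + h = 196 h^{2} + h = h + 196 h^{2}$)
$P{\left(z \right)} = - \frac{2 z \left(-41 + z\right)}{7}$ ($P{\left(z \right)} = - \frac{\left(z - 41\right) \left(z + z\right)}{7} = - \frac{\left(-41 + z\right) 2 z}{7} = - \frac{2 z \left(-41 + z\right)}{7}$)
$\sqrt{P{\left(77 \right)} + D{\left(202,-174 \right)}} = \sqrt{\frac{2}{7} \cdot 77 \left(41 - 77\right) - 174 \left(1 + 196 \left(-174\right)\right)} = \sqrt{\frac{2}{7} \cdot 77 \left(41 - 77\right) - 174 \left(1 - 34104\right)} = \sqrt{\frac{2}{7} \cdot 77 \left(-36\right) - -5933922} = \sqrt{-792 + 5933922} = \sqrt{5933130}$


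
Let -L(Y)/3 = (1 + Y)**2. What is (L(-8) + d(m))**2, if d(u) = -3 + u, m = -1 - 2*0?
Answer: 22801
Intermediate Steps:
m = -1 (m = -1 + 0 = -1)
L(Y) = -3*(1 + Y)**2
(L(-8) + d(m))**2 = (-3*(1 - 8)**2 + (-3 - 1))**2 = (-3*(-7)**2 - 4)**2 = (-3*49 - 4)**2 = (-147 - 4)**2 = (-151)**2 = 22801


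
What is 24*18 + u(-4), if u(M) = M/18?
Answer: 3886/9 ≈ 431.78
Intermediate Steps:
u(M) = M/18 (u(M) = M*(1/18) = M/18)
24*18 + u(-4) = 24*18 + (1/18)*(-4) = 432 - 2/9 = 3886/9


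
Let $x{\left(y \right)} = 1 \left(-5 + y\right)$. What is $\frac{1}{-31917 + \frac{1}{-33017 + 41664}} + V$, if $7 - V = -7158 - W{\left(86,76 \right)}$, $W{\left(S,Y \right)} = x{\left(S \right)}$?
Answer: $\frac{1999796706661}{275986298} \approx 7246.0$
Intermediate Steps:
$x{\left(y \right)} = -5 + y$
$W{\left(S,Y \right)} = -5 + S$
$V = 7246$ ($V = 7 - \left(-7158 - \left(-5 + 86\right)\right) = 7 - \left(-7158 - 81\right) = 7 - -7239 = 7 + 7239 = 7246$)
$\frac{1}{-31917 + \frac{1}{-33017 + 41664}} + V = \frac{1}{-31917 + \frac{1}{-33017 + 41664}} + 7246 = \frac{1}{-31917 + \frac{1}{8647}} + 7246 = \frac{1}{- \frac{275986298}{8647}} + 7246 = - \frac{8647}{275986298} + 7246 = \frac{1999796706661}{275986298}$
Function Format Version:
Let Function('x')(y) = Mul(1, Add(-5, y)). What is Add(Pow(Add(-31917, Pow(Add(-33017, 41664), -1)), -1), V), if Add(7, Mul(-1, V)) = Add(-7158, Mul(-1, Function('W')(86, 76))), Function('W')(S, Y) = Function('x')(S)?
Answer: Rational(1999796706661, 275986298) ≈ 7246.0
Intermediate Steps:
Function('x')(y) = Add(-5, y)
Function('W')(S, Y) = Add(-5, S)
V = 7246 (V = Add(7, Mul(-1, Add(-7158, Mul(-1, Add(-5, 86))))) = Add(7, Mul(-1, Add(-7158, Mul(-1, 81)))) = Add(7, Mul(-1, Add(-7158, -81))) = Add(7, Mul(-1, -7239)) = Add(7, 7239) = 7246)
Add(Pow(Add(-31917, Pow(Add(-33017, 41664), -1)), -1), V) = Add(Pow(Add(-31917, Pow(Add(-33017, 41664), -1)), -1), 7246) = Add(Pow(Add(-31917, Pow(8647, -1)), -1), 7246) = Add(Pow(Add(-31917, Rational(1, 8647)), -1), 7246) = Add(Pow(Rational(-275986298, 8647), -1), 7246) = Add(Rational(-8647, 275986298), 7246) = Rational(1999796706661, 275986298)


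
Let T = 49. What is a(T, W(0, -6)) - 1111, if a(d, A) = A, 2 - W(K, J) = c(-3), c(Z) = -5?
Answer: -1104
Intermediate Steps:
W(K, J) = 7 (W(K, J) = 2 - 1*(-5) = 2 + 5 = 7)
a(T, W(0, -6)) - 1111 = 7 - 1111 = -1104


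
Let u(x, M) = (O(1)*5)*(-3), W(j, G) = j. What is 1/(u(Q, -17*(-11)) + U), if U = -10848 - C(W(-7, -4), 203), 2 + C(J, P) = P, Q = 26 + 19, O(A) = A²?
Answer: -1/11064 ≈ -9.0383e-5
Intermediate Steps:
Q = 45
C(J, P) = -2 + P
u(x, M) = -15 (u(x, M) = (1²*5)*(-3) = (1*5)*(-3) = 5*(-3) = -15)
U = -11049 (U = -10848 - (-2 + 203) = -10848 - 1*201 = -10848 - 201 = -11049)
1/(u(Q, -17*(-11)) + U) = 1/(-15 - 11049) = 1/(-11064) = -1/11064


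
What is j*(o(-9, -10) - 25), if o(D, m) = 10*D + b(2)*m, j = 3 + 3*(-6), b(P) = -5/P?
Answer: 1350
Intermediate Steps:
j = -15 (j = 3 - 18 = -15)
o(D, m) = 10*D - 5*m/2 (o(D, m) = 10*D + (-5/2)*m = 10*D + (-5*1/2)*m = 10*D - 5*m/2)
j*(o(-9, -10) - 25) = -15*((10*(-9) - 5/2*(-10)) - 25) = -15*((-90 + 25) - 25) = -15*(-65 - 25) = -15*(-90) = 1350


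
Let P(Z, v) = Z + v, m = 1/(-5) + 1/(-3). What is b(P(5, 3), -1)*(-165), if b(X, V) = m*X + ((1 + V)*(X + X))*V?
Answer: 704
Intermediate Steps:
m = -8/15 (m = 1*(-⅕) + 1*(-⅓) = -⅕ - ⅓ = -8/15 ≈ -0.53333)
b(X, V) = -8*X/15 + 2*V*X*(1 + V) (b(X, V) = -8*X/15 + ((1 + V)*(X + X))*V = -8*X/15 + ((1 + V)*(2*X))*V = -8*X/15 + (2*X*(1 + V))*V = -8*X/15 + 2*V*X*(1 + V))
b(P(5, 3), -1)*(-165) = (2*(5 + 3)*(-4 + 15*(-1) + 15*(-1)²)/15)*(-165) = ((2/15)*8*(-4 - 15 + 15*1))*(-165) = ((2/15)*8*(-4 - 15 + 15))*(-165) = ((2/15)*8*(-4))*(-165) = -64/15*(-165) = 704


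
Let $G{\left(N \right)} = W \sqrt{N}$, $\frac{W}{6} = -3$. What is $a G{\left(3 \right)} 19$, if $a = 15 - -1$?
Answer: $- 5472 \sqrt{3} \approx -9477.8$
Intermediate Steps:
$W = -18$ ($W = 6 \left(-3\right) = -18$)
$a = 16$ ($a = 15 + 1 = 16$)
$G{\left(N \right)} = - 18 \sqrt{N}$
$a G{\left(3 \right)} 19 = 16 \left(- 18 \sqrt{3}\right) 19 = - 288 \sqrt{3} \cdot 19 = - 5472 \sqrt{3}$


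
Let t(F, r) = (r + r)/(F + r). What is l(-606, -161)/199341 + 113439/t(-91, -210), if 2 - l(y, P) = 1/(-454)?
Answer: 8175034058267/100556460 ≈ 81298.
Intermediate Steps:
t(F, r) = 2*r/(F + r) (t(F, r) = (2*r)/(F + r) = 2*r/(F + r))
l(y, P) = 909/454 (l(y, P) = 2 - 1/(-454) = 2 - 1*(-1/454) = 2 + 1/454 = 909/454)
l(-606, -161)/199341 + 113439/t(-91, -210) = (909/454)/199341 + 113439/((2*(-210)/(-91 - 210))) = (909/454)*(1/199341) + 113439/((2*(-210)/(-301))) = 101/10055646 + 113439/((2*(-210)*(-1/301))) = 101/10055646 + 113439/(60/43) = 101/10055646 + 113439*(43/60) = 101/10055646 + 1625959/20 = 8175034058267/100556460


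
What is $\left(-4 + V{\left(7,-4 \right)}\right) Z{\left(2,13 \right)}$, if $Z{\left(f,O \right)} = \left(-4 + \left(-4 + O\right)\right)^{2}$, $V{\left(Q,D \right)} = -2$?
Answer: $-150$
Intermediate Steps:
$Z{\left(f,O \right)} = \left(-8 + O\right)^{2}$
$\left(-4 + V{\left(7,-4 \right)}\right) Z{\left(2,13 \right)} = \left(-4 - 2\right) \left(-8 + 13\right)^{2} = - 6 \cdot 5^{2} = \left(-6\right) 25 = -150$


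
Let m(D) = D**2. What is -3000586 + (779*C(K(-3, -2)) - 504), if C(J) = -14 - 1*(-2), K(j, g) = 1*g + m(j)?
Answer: -3010438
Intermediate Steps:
K(j, g) = g + j**2 (K(j, g) = 1*g + j**2 = g + j**2)
C(J) = -12 (C(J) = -14 + 2 = -12)
-3000586 + (779*C(K(-3, -2)) - 504) = -3000586 + (779*(-12) - 504) = -3000586 + (-9348 - 504) = -3000586 - 9852 = -3010438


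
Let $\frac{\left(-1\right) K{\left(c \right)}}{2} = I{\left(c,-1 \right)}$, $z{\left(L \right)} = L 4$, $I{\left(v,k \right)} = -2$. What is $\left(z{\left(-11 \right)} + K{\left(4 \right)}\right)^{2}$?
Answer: $1600$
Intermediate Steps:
$z{\left(L \right)} = 4 L$
$K{\left(c \right)} = 4$ ($K{\left(c \right)} = \left(-2\right) \left(-2\right) = 4$)
$\left(z{\left(-11 \right)} + K{\left(4 \right)}\right)^{2} = \left(4 \left(-11\right) + 4\right)^{2} = \left(-44 + 4\right)^{2} = \left(-40\right)^{2} = 1600$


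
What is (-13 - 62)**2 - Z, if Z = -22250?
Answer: 27875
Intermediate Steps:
(-13 - 62)**2 - Z = (-13 - 62)**2 - 1*(-22250) = (-75)**2 + 22250 = 5625 + 22250 = 27875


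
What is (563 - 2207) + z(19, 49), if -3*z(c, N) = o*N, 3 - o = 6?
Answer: -1595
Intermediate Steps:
o = -3 (o = 3 - 1*6 = 3 - 6 = -3)
z(c, N) = N (z(c, N) = -(-1)*N = N)
(563 - 2207) + z(19, 49) = (563 - 2207) + 49 = -1644 + 49 = -1595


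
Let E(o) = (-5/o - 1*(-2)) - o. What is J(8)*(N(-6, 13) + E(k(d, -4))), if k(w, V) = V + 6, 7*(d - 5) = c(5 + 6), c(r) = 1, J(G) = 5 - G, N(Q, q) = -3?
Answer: 33/2 ≈ 16.500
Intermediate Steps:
d = 36/7 (d = 5 + (⅐)*1 = 5 + ⅐ = 36/7 ≈ 5.1429)
k(w, V) = 6 + V
E(o) = 2 - o - 5/o (E(o) = (-5/o + 2) - o = (2 - 5/o) - o = 2 - o - 5/o)
J(8)*(N(-6, 13) + E(k(d, -4))) = (5 - 1*8)*(-3 + (2 - (6 - 4) - 5/(6 - 4))) = (5 - 8)*(-3 + (2 - 1*2 - 5/2)) = -3*(-3 + (2 - 2 - 5*½)) = -3*(-3 + (2 - 2 - 5/2)) = -3*(-3 - 5/2) = -3*(-11/2) = 33/2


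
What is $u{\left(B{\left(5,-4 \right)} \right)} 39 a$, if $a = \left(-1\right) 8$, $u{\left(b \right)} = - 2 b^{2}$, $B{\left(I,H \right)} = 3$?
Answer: $5616$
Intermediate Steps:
$a = -8$
$u{\left(B{\left(5,-4 \right)} \right)} 39 a = - 2 \cdot 3^{2} \cdot 39 \left(-8\right) = \left(-2\right) 9 \cdot 39 \left(-8\right) = \left(-18\right) 39 \left(-8\right) = \left(-702\right) \left(-8\right) = 5616$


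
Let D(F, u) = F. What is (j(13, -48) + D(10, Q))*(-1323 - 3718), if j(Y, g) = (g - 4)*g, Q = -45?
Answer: -12632746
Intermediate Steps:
j(Y, g) = g*(-4 + g) (j(Y, g) = (-4 + g)*g = g*(-4 + g))
(j(13, -48) + D(10, Q))*(-1323 - 3718) = (-48*(-4 - 48) + 10)*(-1323 - 3718) = (-48*(-52) + 10)*(-5041) = (2496 + 10)*(-5041) = 2506*(-5041) = -12632746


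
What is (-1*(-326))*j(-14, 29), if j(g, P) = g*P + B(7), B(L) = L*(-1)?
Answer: -134638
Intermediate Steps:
B(L) = -L
j(g, P) = -7 + P*g (j(g, P) = g*P - 1*7 = P*g - 7 = -7 + P*g)
(-1*(-326))*j(-14, 29) = (-1*(-326))*(-7 + 29*(-14)) = 326*(-7 - 406) = 326*(-413) = -134638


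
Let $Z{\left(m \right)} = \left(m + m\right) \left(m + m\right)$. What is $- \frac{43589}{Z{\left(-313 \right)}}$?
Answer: $- \frac{43589}{391876} \approx -0.11123$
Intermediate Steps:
$Z{\left(m \right)} = 4 m^{2}$ ($Z{\left(m \right)} = 2 m 2 m = 4 m^{2}$)
$- \frac{43589}{Z{\left(-313 \right)}} = - \frac{43589}{4 \left(-313\right)^{2}} = - \frac{43589}{4 \cdot 97969} = - \frac{43589}{391876}$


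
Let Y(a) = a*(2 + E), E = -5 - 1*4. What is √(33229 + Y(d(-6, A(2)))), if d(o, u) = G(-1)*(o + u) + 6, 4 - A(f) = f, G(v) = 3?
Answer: 7*√679 ≈ 182.40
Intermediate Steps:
E = -9 (E = -5 - 4 = -9)
A(f) = 4 - f
d(o, u) = 6 + 3*o + 3*u (d(o, u) = 3*(o + u) + 6 = (3*o + 3*u) + 6 = 6 + 3*o + 3*u)
Y(a) = -7*a (Y(a) = a*(2 - 9) = a*(-7) = -7*a)
√(33229 + Y(d(-6, A(2)))) = √(33229 - 7*(6 + 3*(-6) + 3*(4 - 1*2))) = √(33229 - 7*(6 - 18 + 3*(4 - 2))) = √(33229 - 7*(6 - 18 + 3*2)) = √(33229 - 7*(6 - 18 + 6)) = √(33229 - 7*(-6)) = √(33229 + 42) = √33271 = 7*√679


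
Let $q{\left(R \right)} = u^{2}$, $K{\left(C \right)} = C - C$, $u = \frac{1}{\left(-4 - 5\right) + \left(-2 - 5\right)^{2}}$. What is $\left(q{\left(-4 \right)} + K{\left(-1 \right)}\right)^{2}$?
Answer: $\frac{1}{2560000} \approx 3.9062 \cdot 10^{-7}$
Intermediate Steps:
$u = \frac{1}{40}$ ($u = \frac{1}{-9 + \left(-7\right)^{2}} = \frac{1}{-9 + 49} = \frac{1}{40} \approx 0.025$)
$K{\left(C \right)} = 0$
$q{\left(R \right)} = \frac{1}{1600}$ ($q{\left(R \right)} = \left(\frac{1}{40}\right)^{2} = \frac{1}{1600}$)
$\left(q{\left(-4 \right)} + K{\left(-1 \right)}\right)^{2} = \left(\frac{1}{1600} + 0\right)^{2} = \left(\frac{1}{1600}\right)^{2} = \frac{1}{2560000}$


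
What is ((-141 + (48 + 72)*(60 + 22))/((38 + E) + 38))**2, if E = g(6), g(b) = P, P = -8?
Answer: 94070601/4624 ≈ 20344.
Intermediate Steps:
g(b) = -8
E = -8
((-141 + (48 + 72)*(60 + 22))/((38 + E) + 38))**2 = ((-141 + (48 + 72)*(60 + 22))/((38 - 8) + 38))**2 = ((-141 + 120*82)/(30 + 38))**2 = ((-141 + 9840)/68)**2 = (9699*(1/68))**2 = (9699/68)**2 = 94070601/4624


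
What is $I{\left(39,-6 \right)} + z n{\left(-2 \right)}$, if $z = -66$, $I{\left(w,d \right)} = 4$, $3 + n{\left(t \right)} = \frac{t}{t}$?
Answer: $136$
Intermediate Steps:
$n{\left(t \right)} = -2$ ($n{\left(t \right)} = -3 + \frac{t}{t} = -3 + 1 = -2$)
$I{\left(39,-6 \right)} + z n{\left(-2 \right)} = 4 - -132 = 4 + 132 = 136$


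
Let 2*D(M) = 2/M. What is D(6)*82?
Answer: 41/3 ≈ 13.667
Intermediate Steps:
D(M) = 1/M (D(M) = (2/M)/2 = 1/M)
D(6)*82 = 82/6 = (⅙)*82 = 41/3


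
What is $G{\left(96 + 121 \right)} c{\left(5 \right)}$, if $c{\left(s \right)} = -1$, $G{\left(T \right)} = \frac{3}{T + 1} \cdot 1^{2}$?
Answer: $- \frac{3}{218} \approx -0.013761$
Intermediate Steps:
$G{\left(T \right)} = \frac{3}{1 + T}$ ($G{\left(T \right)} = \frac{3}{1 + T} 1 = \frac{3}{1 + T}$)
$G{\left(96 + 121 \right)} c{\left(5 \right)} = \frac{3}{1 + \left(96 + 121\right)} \left(-1\right) = \frac{3}{1 + 217} \left(-1\right) = \frac{3}{218} \left(-1\right) = - \frac{3}{218}$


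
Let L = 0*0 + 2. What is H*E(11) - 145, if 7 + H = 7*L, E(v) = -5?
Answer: -180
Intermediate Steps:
L = 2 (L = 0 + 2 = 2)
H = 7 (H = -7 + 7*2 = -7 + 14 = 7)
H*E(11) - 145 = 7*(-5) - 145 = -35 - 145 = -180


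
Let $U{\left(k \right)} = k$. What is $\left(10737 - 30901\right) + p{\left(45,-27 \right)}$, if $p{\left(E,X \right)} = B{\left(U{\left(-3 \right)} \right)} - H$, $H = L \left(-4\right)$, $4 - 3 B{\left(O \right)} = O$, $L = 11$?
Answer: $- \frac{60353}{3} \approx -20118.0$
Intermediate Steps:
$B{\left(O \right)} = \frac{4}{3} - \frac{O}{3}$
$H = -44$ ($H = 11 \left(-4\right) = -44$)
$p{\left(E,X \right)} = \frac{139}{3}$ ($p{\left(E,X \right)} = \left(\frac{4}{3} - -1\right) - -44 = \left(\frac{4}{3} + 1\right) + 44 = \frac{7}{3} + 44 = \frac{139}{3}$)
$\left(10737 - 30901\right) + p{\left(45,-27 \right)} = \left(10737 - 30901\right) + \frac{139}{3} = -20164 + \frac{139}{3} = - \frac{60353}{3}$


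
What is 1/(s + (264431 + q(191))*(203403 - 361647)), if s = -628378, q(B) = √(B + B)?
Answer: -20922623771/875512366142766285506 + 39561*√382/437756183071383142753 ≈ -2.3896e-11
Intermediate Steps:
q(B) = √2*√B (q(B) = √(2*B) = √2*√B)
1/(s + (264431 + q(191))*(203403 - 361647)) = 1/(-628378 + (264431 + √2*√191)*(203403 - 361647)) = 1/(-628378 + (264431 + √382)*(-158244)) = 1/(-628378 + (-41844619164 - 158244*√382)) = 1/(-41845247542 - 158244*√382)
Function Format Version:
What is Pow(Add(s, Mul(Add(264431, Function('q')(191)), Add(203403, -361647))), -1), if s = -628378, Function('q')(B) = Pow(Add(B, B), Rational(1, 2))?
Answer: Add(Rational(-20922623771, 875512366142766285506), Mul(Rational(39561, 437756183071383142753), Pow(382, Rational(1, 2)))) ≈ -2.3896e-11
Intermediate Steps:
Function('q')(B) = Mul(Pow(2, Rational(1, 2)), Pow(B, Rational(1, 2))) (Function('q')(B) = Pow(Mul(2, B), Rational(1, 2)) = Mul(Pow(2, Rational(1, 2)), Pow(B, Rational(1, 2))))
Pow(Add(s, Mul(Add(264431, Function('q')(191)), Add(203403, -361647))), -1) = Pow(Add(-628378, Mul(Add(264431, Mul(Pow(2, Rational(1, 2)), Pow(191, Rational(1, 2)))), Add(203403, -361647))), -1) = Pow(Add(-628378, Mul(Add(264431, Pow(382, Rational(1, 2))), -158244)), -1) = Pow(Add(-628378, Add(-41844619164, Mul(-158244, Pow(382, Rational(1, 2))))), -1) = Pow(Add(-41845247542, Mul(-158244, Pow(382, Rational(1, 2)))), -1)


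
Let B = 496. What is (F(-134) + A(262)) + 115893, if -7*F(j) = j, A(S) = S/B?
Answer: 201224397/1736 ≈ 1.1591e+5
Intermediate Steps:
A(S) = S/496
F(j) = -j/7
(F(-134) + A(262)) + 115893 = (-⅐*(-134) + (1/496)*262) + 115893 = (134/7 + 131/248) + 115893 = 34149/1736 + 115893 = 201224397/1736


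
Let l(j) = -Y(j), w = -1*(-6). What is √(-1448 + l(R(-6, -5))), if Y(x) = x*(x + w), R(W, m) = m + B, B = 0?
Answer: I*√1443 ≈ 37.987*I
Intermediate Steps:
w = 6
R(W, m) = m (R(W, m) = m + 0 = m)
Y(x) = x*(6 + x) (Y(x) = x*(x + 6) = x*(6 + x))
l(j) = -j*(6 + j)
√(-1448 + l(R(-6, -5))) = √(-1448 - 1*(-5)*(6 - 5)) = √(-1448 - 1*(-5)*1) = √(-1448 + 5) = √(-1443) = I*√1443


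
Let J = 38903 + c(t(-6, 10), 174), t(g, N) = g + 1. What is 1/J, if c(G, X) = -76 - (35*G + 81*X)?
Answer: 1/24908 ≈ 4.0148e-5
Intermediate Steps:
t(g, N) = 1 + g
c(G, X) = -76 - 81*X - 35*G (c(G, X) = -76 + (-81*X - 35*G) = -76 - 81*X - 35*G)
J = 24908 (J = 38903 + (-76 - 81*174 - 35*(1 - 6)) = 38903 + (-76 - 14094 - 35*(-5)) = 38903 + (-76 - 14094 + 175) = 38903 - 13995 = 24908)
1/J = 1/24908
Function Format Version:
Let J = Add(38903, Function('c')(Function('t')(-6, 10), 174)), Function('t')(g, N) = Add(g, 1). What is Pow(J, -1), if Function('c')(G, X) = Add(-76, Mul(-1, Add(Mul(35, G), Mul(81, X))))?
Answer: Rational(1, 24908) ≈ 4.0148e-5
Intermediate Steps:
Function('t')(g, N) = Add(1, g)
Function('c')(G, X) = Add(-76, Mul(-81, X), Mul(-35, G)) (Function('c')(G, X) = Add(-76, Add(Mul(-81, X), Mul(-35, G))) = Add(-76, Mul(-81, X), Mul(-35, G)))
J = 24908 (J = Add(38903, Add(-76, Mul(-81, 174), Mul(-35, Add(1, -6)))) = Add(38903, Add(-76, -14094, Mul(-35, -5))) = Add(38903, Add(-76, -14094, 175)) = Add(38903, -13995) = 24908)
Pow(J, -1) = Pow(24908, -1) = Rational(1, 24908)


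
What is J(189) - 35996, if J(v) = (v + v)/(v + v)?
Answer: -35995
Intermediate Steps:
J(v) = 1 (J(v) = (2*v)/((2*v)) = (2*v)*(1/(2*v)) = 1)
J(189) - 35996 = 1 - 35996 = -35995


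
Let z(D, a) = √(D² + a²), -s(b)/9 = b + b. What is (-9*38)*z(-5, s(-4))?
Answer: -342*√5209 ≈ -24683.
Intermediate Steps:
s(b) = -18*b (s(b) = -9*(b + b) = -18*b)
(-9*38)*z(-5, s(-4)) = (-9*38)*√((-5)² + (-18*(-4))²) = -342*√(25 + 72²) = -342*√(25 + 5184) = -342*√5209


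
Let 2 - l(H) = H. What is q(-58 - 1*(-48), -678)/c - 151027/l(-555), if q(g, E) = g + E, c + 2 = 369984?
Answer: -27938827365/103039987 ≈ -271.15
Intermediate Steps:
c = 369982 (c = -2 + 369984 = 369982)
q(g, E) = E + g
l(H) = 2 - H
q(-58 - 1*(-48), -678)/c - 151027/l(-555) = (-678 + (-58 - 1*(-48)))/369982 - 151027/(2 - 1*(-555)) = (-678 + (-58 + 48))*(1/369982) - 151027/(2 + 555) = (-678 - 10)*(1/369982) - 151027/557 = -688*1/369982 - 151027*1/557 = -344/184991 - 151027/557 = -27938827365/103039987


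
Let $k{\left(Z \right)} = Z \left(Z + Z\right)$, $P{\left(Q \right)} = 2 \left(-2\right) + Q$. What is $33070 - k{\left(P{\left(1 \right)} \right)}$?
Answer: $33052$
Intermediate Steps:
$P{\left(Q \right)} = -4 + Q$
$k{\left(Z \right)} = 2 Z^{2}$ ($k{\left(Z \right)} = Z 2 Z = 2 Z^{2}$)
$33070 - k{\left(P{\left(1 \right)} \right)} = 33070 - 2 \left(-4 + 1\right)^{2} = 33070 - 2 \left(-3\right)^{2} = 33070 - 2 \cdot 9 = 33070 - 18 = 33052$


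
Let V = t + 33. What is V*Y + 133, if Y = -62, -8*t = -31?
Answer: -8613/4 ≈ -2153.3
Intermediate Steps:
t = 31/8 (t = -⅛*(-31) = 31/8 ≈ 3.8750)
V = 295/8 (V = 31/8 + 33 = 295/8 ≈ 36.875)
V*Y + 133 = (295/8)*(-62) + 133 = -9145/4 + 133 = -8613/4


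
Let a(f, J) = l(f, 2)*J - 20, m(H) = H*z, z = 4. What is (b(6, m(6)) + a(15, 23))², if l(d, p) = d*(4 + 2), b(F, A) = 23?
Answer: 4297329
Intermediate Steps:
m(H) = 4*H (m(H) = H*4 = 4*H)
l(d, p) = 6*d (l(d, p) = d*6 = 6*d)
a(f, J) = -20 + 6*J*f (a(f, J) = (6*f)*J - 20 = 6*J*f - 20 = -20 + 6*J*f)
(b(6, m(6)) + a(15, 23))² = (23 + (-20 + 6*23*15))² = (23 + (-20 + 2070))² = (23 + 2050)² = 2073² = 4297329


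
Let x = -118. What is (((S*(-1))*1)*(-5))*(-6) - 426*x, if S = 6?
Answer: 50088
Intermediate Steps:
(((S*(-1))*1)*(-5))*(-6) - 426*x = (((6*(-1))*1)*(-5))*(-6) - 426*(-118) = (-6*1*(-5))*(-6) + 50268 = -6*(-5)*(-6) + 50268 = 30*(-6) + 50268 = -180 + 50268 = 50088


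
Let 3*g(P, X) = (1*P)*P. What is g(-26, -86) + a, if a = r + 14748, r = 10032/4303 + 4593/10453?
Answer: 2020842198805/134937777 ≈ 14976.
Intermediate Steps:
r = 124628175/44979259 (r = 10032*(1/4303) + 4593*(1/10453) = 10032/4303 + 4593/10453 = 124628175/44979259 ≈ 2.7708)
g(P, X) = P²/3 (g(P, X) = ((1*P)*P)/3 = (P*P)/3 = P²/3)
a = 663478739907/44979259 (a = 124628175/44979259 + 14748 = 663478739907/44979259 ≈ 14751.)
g(-26, -86) + a = (⅓)*(-26)² + 663478739907/44979259 = (⅓)*676 + 663478739907/44979259 = 676/3 + 663478739907/44979259 = 2020842198805/134937777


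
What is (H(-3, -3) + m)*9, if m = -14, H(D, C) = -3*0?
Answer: -126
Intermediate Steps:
H(D, C) = 0
(H(-3, -3) + m)*9 = (0 - 14)*9 = -14*9 = -126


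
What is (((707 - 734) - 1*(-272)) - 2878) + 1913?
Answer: -720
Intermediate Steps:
(((707 - 734) - 1*(-272)) - 2878) + 1913 = ((-27 + 272) - 2878) + 1913 = (245 - 2878) + 1913 = -2633 + 1913 = -720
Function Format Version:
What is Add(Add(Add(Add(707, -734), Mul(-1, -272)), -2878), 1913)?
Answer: -720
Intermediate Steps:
Add(Add(Add(Add(707, -734), Mul(-1, -272)), -2878), 1913) = Add(Add(Add(-27, 272), -2878), 1913) = Add(Add(245, -2878), 1913) = Add(-2633, 1913) = -720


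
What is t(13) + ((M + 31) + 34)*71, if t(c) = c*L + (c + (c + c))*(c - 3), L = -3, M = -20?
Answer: 3546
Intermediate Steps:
t(c) = -3*c + 3*c*(-3 + c) (t(c) = c*(-3) + (c + (c + c))*(c - 3) = -3*c + (c + 2*c)*(-3 + c) = -3*c + (3*c)*(-3 + c) = -3*c + 3*c*(-3 + c))
t(13) + ((M + 31) + 34)*71 = 3*13*(-4 + 13) + ((-20 + 31) + 34)*71 = 3*13*9 + (11 + 34)*71 = 351 + 45*71 = 351 + 3195 = 3546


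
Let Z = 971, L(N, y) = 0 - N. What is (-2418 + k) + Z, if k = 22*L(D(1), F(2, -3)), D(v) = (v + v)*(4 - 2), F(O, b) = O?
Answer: -1535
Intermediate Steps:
D(v) = 4*v (D(v) = (2*v)*2 = 4*v)
L(N, y) = -N
k = -88 (k = 22*(-4) = -88)
(-2418 + k) + Z = (-2418 - 88) + 971 = -2506 + 971 = -1535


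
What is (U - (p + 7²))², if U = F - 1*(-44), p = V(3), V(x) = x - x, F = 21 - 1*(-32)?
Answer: 2304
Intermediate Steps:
F = 53 (F = 21 + 32 = 53)
V(x) = 0
p = 0
U = 97 (U = 53 - 1*(-44) = 53 + 44 = 97)
(U - (p + 7²))² = (97 - (0 + 7²))² = (97 - (0 + 49))² = (97 - 1*49)² = (97 - 49)² = 48² = 2304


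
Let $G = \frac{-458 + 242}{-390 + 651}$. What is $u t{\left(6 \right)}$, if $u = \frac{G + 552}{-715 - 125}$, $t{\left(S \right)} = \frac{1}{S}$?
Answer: $- \frac{111}{1015} \approx -0.10936$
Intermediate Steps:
$G = - \frac{24}{29}$ ($G = - \frac{216}{261} = \left(-216\right) \frac{1}{261} = - \frac{24}{29} \approx -0.82759$)
$u = - \frac{666}{1015}$ ($u = \frac{- \frac{24}{29} + 552}{-715 - 125} = \frac{15984}{29 \left(-840\right)} = \frac{15984}{29} \left(- \frac{1}{840}\right) = - \frac{666}{1015} \approx -0.65616$)
$u t{\left(6 \right)} = - \frac{666}{1015 \cdot 6} = \left(- \frac{666}{1015}\right) \frac{1}{6} = - \frac{111}{1015}$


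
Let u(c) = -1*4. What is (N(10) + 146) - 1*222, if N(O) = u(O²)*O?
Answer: -116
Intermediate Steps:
u(c) = -4
N(O) = -4*O
(N(10) + 146) - 1*222 = (-4*10 + 146) - 1*222 = (-40 + 146) - 222 = 106 - 222 = -116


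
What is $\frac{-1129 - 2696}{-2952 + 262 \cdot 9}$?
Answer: $\frac{425}{66} \approx 6.4394$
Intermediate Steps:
$\frac{-1129 - 2696}{-2952 + 262 \cdot 9} = - \frac{3825}{-2952 + 2358} = - \frac{3825}{-594} = \left(-3825\right) \left(- \frac{1}{594}\right) = \frac{425}{66}$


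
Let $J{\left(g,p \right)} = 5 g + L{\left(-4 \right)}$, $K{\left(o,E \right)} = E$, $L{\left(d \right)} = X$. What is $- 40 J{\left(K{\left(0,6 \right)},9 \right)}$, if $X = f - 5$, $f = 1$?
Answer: $-1040$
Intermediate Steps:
$X = -4$ ($X = 1 - 5 = -4$)
$L{\left(d \right)} = -4$
$J{\left(g,p \right)} = -4 + 5 g$ ($J{\left(g,p \right)} = 5 g - 4 = -4 + 5 g$)
$- 40 J{\left(K{\left(0,6 \right)},9 \right)} = - 40 \left(-4 + 5 \cdot 6\right) = - 40 \left(-4 + 30\right) = \left(-40\right) 26 = -1040$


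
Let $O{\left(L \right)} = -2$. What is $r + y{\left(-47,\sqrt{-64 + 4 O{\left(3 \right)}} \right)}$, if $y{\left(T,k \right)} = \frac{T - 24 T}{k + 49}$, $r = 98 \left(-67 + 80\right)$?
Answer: $\frac{3203571}{2473} - \frac{6486 i \sqrt{2}}{2473} \approx 1295.4 - 3.7091 i$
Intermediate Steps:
$r = 1274$ ($r = 98 \cdot 13 = 1274$)
$y{\left(T,k \right)} = - \frac{23 T}{49 + k}$ ($y{\left(T,k \right)} = \frac{\left(-23\right) T}{49 + k} = - \frac{23 T}{49 + k}$)
$r + y{\left(-47,\sqrt{-64 + 4 O{\left(3 \right)}} \right)} = 1274 - - \frac{1081}{49 + \sqrt{-64 + 4 \left(-2\right)}} = 1274 - - \frac{1081}{49 + \sqrt{-64 - 8}} = 1274 - - \frac{1081}{49 + \sqrt{-72}} = 1274 - - \frac{1081}{49 + 6 i \sqrt{2}} = 1274 + \frac{1081}{49 + 6 i \sqrt{2}}$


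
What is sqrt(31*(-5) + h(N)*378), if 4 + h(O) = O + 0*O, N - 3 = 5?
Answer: sqrt(1357) ≈ 36.837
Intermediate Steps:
N = 8 (N = 3 + 5 = 8)
h(O) = -4 + O (h(O) = -4 + (O + 0*O) = -4 + (O + 0) = -4 + O)
sqrt(31*(-5) + h(N)*378) = sqrt(31*(-5) + (-4 + 8)*378) = sqrt(-155 + 4*378) = sqrt(-155 + 1512) = sqrt(1357)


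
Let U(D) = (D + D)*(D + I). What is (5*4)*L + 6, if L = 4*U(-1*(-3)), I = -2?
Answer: 486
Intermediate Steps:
U(D) = 2*D*(-2 + D) (U(D) = (D + D)*(D - 2) = (2*D)*(-2 + D) = 2*D*(-2 + D))
L = 24 (L = 4*(2*(-1*(-3))*(-2 - 1*(-3))) = 4*(2*3*(-2 + 3)) = 4*(2*3*1) = 4*6 = 24)
(5*4)*L + 6 = (5*4)*24 + 6 = 20*24 + 6 = 480 + 6 = 486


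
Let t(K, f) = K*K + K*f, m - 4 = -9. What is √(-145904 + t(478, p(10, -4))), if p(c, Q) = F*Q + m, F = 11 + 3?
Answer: √53422 ≈ 231.13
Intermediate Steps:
m = -5 (m = 4 - 9 = -5)
F = 14
p(c, Q) = -5 + 14*Q (p(c, Q) = 14*Q - 5 = -5 + 14*Q)
t(K, f) = K² + K*f
√(-145904 + t(478, p(10, -4))) = √(-145904 + 478*(478 + (-5 + 14*(-4)))) = √(-145904 + 478*(478 + (-5 - 56))) = √(-145904 + 478*(478 - 61)) = √(-145904 + 478*417) = √(-145904 + 199326) = √53422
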